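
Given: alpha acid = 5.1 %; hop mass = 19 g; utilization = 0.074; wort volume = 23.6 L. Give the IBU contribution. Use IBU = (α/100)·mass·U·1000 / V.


IBU = (5.1/100)·19·0.074·1000 / 23.6

3.0384 IBU


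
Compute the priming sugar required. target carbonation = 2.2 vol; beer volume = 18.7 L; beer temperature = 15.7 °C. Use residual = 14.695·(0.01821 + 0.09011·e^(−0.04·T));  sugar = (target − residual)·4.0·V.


residual = 14.695·(0.01821 + 0.09011·e^(−0.04·15.7)) = 0.9742
sugar = (2.2 − 0.9742)·4.0·18.7

91.6862 g


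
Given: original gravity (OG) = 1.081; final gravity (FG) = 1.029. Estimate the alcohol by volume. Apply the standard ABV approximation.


ABV = (OG − FG) · 131.25
ABV = (1.081 − 1.029) · 131.25

6.8250 % ABV


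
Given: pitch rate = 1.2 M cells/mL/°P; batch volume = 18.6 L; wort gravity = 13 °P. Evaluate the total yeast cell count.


cells (billions) = rate · V_L · °P
cells = 1.2 · 18.6 · 13

290.1600 billion cells


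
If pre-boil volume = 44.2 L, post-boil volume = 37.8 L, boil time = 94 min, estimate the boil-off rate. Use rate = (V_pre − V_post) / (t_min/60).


rate = (44.2 − 37.8) / (94/60)

4.0851 L/hr


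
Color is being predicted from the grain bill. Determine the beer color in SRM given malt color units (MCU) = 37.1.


SRM = 1.4922 · MCU^0.6859
SRM = 1.4922 · 37.1^0.6859

17.7935 SRM


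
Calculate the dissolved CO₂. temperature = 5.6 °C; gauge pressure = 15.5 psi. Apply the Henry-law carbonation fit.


vols = (P + 14.695)·(0.01821 + 0.09011·e^(−0.04·T))
vols = (15.5 + 14.695)·(0.01821 + 0.09011·e^(−0.04·5.6))

2.7247 volumes


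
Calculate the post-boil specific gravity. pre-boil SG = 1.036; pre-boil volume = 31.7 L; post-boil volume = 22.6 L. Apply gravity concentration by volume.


SG_post = 1 + (SG_pre − 1)·V_pre/V_post
pts_pre = (1.036 − 1)·1000 = 36.0000
pts_post = 36.0000·31.7/22.6 = 50.4956
SG_post = 1 + 50.4956/1000

1.0505


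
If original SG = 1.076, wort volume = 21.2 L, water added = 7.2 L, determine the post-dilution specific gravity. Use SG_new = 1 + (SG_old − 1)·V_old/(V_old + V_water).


pts = (1.076 − 1)·1000·21.2/(21.2 + 7.2) = 56.7324
SG_new = 1 + 56.7324/1000

1.0567


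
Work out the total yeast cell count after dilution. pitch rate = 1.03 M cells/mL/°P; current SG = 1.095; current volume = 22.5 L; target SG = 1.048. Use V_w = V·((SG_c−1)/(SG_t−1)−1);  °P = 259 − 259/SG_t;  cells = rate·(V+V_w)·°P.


V_w = 22.5·((1.095−1)/(1.048−1)−1) = 22.0312
V_final = 22.5 + 22.0312 = 44.5312
°P = 259 − 259/1.048 = 11.8626
cells = 1.03·44.5312·11.8626

544.1039 billion cells


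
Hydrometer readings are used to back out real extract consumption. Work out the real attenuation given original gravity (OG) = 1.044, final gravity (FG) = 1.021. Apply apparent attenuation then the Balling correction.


AA = (OG−FG)/(OG−1)·100;  RA = AA·0.8192
AA = (1.044 − 1.021)/(1.044 − 1)·100 = 52.2727
RA = 52.2727·0.8192

42.8218 %


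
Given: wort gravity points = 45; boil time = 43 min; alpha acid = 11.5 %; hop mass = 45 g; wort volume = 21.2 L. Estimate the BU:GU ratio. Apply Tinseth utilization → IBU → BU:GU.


U = 1.65·0.000125^(GP/1000)·(1−e^(−0.04t))/4.15;  IBU = (α/100)·m·U·1000/V;  BU:GU = IBU/GP
U = 1.65·0.000125^(45/1000)·(1−e^(−0.04·43))/4.15 = 0.2178
IBU = (11.5/100)·45·0.2178·1000/21.2 = 53.1716
BU:GU = 53.1716/45

1.1816


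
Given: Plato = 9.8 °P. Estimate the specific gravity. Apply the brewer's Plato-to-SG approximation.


SG = 259/(259 − P)
SG = 259/(259 − 9.8)

1.0393


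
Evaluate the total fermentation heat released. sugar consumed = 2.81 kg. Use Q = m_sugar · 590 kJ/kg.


Q = 2.81 · 590

1657.9000 kJ


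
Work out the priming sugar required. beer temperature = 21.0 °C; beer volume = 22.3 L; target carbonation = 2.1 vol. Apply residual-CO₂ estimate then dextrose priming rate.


residual = 14.695·(0.01821 + 0.09011·e^(−0.04·T));  sugar = (target − residual)·4.0·V
residual = 14.695·(0.01821 + 0.09011·e^(−0.04·21.0)) = 0.8393
sugar = (2.1 − 0.8393)·4.0·22.3

112.4587 g


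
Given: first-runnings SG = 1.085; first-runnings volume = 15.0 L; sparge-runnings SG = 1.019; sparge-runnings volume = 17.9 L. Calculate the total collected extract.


total = Σ (SG_i − 1)·1000·V_i
first = (1.085 − 1)·1000·15.0 = 1275.0000
sparge = (1.019 − 1)·1000·17.9 = 340.1000
total = 1275.0000 + 340.1000

1615.1000 gravity·L


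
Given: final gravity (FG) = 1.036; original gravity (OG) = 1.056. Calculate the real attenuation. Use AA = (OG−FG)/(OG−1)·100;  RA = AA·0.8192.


AA = (1.056 − 1.036)/(1.056 − 1)·100 = 35.7143
RA = 35.7143·0.8192

29.2571 %


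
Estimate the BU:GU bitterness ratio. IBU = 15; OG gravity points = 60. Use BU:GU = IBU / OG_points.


BU:GU = 15 / 60

0.2500


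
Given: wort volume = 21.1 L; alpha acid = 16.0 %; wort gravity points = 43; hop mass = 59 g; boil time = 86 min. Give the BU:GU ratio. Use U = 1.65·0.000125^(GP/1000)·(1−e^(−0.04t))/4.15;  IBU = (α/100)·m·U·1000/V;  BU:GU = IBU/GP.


U = 1.65·0.000125^(43/1000)·(1−e^(−0.04·86))/4.15 = 0.2615
IBU = (16.0/100)·59·0.2615·1000/21.1 = 116.9873
BU:GU = 116.9873/43

2.7206


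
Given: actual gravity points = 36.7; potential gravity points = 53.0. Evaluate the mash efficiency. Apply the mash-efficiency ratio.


efficiency = actual / potential × 100
efficiency = 36.7 / 53.0 × 100

69.2453 %


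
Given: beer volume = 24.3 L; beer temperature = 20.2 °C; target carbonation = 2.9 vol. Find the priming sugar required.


residual = 14.695·(0.01821 + 0.09011·e^(−0.04·T));  sugar = (target − residual)·4.0·V
residual = 14.695·(0.01821 + 0.09011·e^(−0.04·20.2)) = 0.8578
sugar = (2.9 − 0.8578)·4.0·24.3

198.4978 g


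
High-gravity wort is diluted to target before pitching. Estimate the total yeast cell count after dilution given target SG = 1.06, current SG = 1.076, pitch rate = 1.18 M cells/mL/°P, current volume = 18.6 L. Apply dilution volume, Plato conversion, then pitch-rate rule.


V_w = V·((SG_c−1)/(SG_t−1)−1);  °P = 259 − 259/SG_t;  cells = rate·(V+V_w)·°P
V_w = 18.6·((1.076−1)/(1.06−1)−1) = 4.9600
V_final = 18.6 + 4.9600 = 23.5600
°P = 259 − 259/1.06 = 14.6604
cells = 1.18·23.5600·14.6604

407.5702 billion cells


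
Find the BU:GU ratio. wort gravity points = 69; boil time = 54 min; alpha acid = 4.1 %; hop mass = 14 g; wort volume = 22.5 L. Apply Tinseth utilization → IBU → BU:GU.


U = 1.65·0.000125^(GP/1000)·(1−e^(−0.04t))/4.15;  IBU = (α/100)·m·U·1000/V;  BU:GU = IBU/GP
U = 1.65·0.000125^(69/1000)·(1−e^(−0.04·54))/4.15 = 0.1892
IBU = (4.1/100)·14·0.1892·1000/22.5 = 4.8265
BU:GU = 4.8265/69

0.0699


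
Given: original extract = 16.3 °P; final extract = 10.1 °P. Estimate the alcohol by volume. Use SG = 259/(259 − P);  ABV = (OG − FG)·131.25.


OG = 259/(259 − 16.3) = 1.0672
FG = 259/(259 − 10.1) = 1.0406
ABV = (1.0672 − 1.0406)·131.25

3.4890 % ABV


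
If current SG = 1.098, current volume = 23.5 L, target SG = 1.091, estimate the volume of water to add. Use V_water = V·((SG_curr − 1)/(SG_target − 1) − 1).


V_water = 23.5·((1.098 − 1)/(1.091 − 1) − 1)

1.8077 L


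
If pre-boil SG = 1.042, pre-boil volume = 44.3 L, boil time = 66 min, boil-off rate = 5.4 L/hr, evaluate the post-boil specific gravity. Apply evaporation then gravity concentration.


V_post = V_pre − rate·(t/60);  SG_post = 1 + (SG_pre−1)·V_pre/V_post
V_post = 44.3 − 5.4·(66/60) = 38.3600
SG_post = 1 + (1.042 − 1)·44.3/38.3600

1.0485


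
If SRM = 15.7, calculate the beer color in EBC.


EBC = SRM · 1.97
EBC = 15.7 · 1.97

30.9290 EBC


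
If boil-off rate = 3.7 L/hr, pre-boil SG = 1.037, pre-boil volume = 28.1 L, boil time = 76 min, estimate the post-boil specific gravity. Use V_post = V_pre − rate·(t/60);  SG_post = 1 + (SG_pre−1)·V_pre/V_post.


V_post = 28.1 − 3.7·(76/60) = 23.4133
SG_post = 1 + (1.037 − 1)·28.1/23.4133

1.0444


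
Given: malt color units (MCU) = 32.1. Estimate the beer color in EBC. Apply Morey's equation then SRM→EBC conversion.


SRM = 1.4922·MCU^0.6859;  EBC = SRM·1.97
SRM = 1.4922·32.1^0.6859 = 16.1116
EBC = 16.1116·1.97

31.7399 EBC


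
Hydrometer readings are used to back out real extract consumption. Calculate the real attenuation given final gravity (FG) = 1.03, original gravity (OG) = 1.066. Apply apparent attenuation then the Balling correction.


AA = (OG−FG)/(OG−1)·100;  RA = AA·0.8192
AA = (1.066 − 1.03)/(1.066 − 1)·100 = 54.5455
RA = 54.5455·0.8192

44.6836 %


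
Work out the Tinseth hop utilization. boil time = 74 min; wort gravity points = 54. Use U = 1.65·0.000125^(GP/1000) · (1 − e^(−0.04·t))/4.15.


bigness = 1.65·0.000125^(54/1000) = 1.0156
boil_factor = (1 − e^(−0.04·74))/4.15 = 0.2285
U = 1.0156 · 0.2285

0.2320


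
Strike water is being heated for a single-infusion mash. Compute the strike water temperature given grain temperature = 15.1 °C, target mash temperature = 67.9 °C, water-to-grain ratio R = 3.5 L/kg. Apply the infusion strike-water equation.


T_strike = (0.41/R)·(T_mash − T_grain) + T_mash
T_strike = (0.41/3.5)·(67.9 − 15.1) + 67.9

74.0851 °C


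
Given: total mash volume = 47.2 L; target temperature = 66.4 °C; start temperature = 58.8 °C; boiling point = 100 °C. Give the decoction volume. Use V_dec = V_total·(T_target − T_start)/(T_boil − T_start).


V_dec = 47.2·(66.4 − 58.8)/(100 − 58.8)

8.7068 L


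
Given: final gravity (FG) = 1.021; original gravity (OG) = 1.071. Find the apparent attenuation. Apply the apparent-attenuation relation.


AA = (OG − FG)/(OG − 1) · 100
AA = (1.071 − 1.021)/(1.071 − 1) · 100

70.4225 %


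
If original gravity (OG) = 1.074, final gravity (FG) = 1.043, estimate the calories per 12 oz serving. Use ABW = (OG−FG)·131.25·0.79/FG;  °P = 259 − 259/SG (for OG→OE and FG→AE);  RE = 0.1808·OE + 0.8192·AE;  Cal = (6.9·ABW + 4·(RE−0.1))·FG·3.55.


ABW = (1.074 − 1.043)·131.25·0.79/1.043 = 3.0818
OE = 259 − 259/1.074 = 17.8454 °P
AE = 259 − 259/1.043 = 10.6779 °P
RE = 0.1808·17.8454 + 0.8192·10.6779 = 11.9738 °P
Cal = (6.9·3.0818 + 4·(11.9738−0.1))·1.043·3.55

254.5920 kcal


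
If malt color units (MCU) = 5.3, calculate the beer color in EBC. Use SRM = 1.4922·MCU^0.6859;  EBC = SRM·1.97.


SRM = 1.4922·5.3^0.6859 = 4.6839
EBC = 4.6839·1.97

9.2273 EBC


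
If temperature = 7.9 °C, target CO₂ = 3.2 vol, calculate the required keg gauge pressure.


psi = vols/(0.01821 + 0.09011·e^(−0.04·T)) − 14.695
psi = 3.2/(0.01821 + 0.09011·e^(−0.04·7.9)) − 14.695

23.4431 psi


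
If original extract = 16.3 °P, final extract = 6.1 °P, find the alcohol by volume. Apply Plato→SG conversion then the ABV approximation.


SG = 259/(259 − P);  ABV = (OG − FG)·131.25
OG = 259/(259 − 16.3) = 1.0672
FG = 259/(259 − 6.1) = 1.0241
ABV = (1.0672 − 1.0241)·131.25

5.6491 % ABV


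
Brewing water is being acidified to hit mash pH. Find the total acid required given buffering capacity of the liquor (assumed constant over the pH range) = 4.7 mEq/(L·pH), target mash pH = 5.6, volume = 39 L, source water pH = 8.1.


acid = buffering capacity · (pH_source − pH_target) · V
acid = 4.7 · (8.1 − 5.6) · 39

458.2500 mEq


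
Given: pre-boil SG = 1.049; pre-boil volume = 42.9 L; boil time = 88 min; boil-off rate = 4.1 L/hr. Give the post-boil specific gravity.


V_post = V_pre − rate·(t/60);  SG_post = 1 + (SG_pre−1)·V_pre/V_post
V_post = 42.9 − 4.1·(88/60) = 36.8867
SG_post = 1 + (1.049 − 1)·42.9/36.8867

1.0570


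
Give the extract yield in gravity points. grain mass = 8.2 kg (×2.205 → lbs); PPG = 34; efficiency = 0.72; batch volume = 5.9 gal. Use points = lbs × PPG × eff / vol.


lbs = 8.2 × 2.205 = 18.0810
points = 18.0810 × 34 × 0.72 / 5.9

75.0208 points


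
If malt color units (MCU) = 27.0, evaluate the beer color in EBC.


SRM = 1.4922·MCU^0.6859;  EBC = SRM·1.97
SRM = 1.4922·27.0^0.6859 = 14.3087
EBC = 14.3087·1.97

28.1881 EBC


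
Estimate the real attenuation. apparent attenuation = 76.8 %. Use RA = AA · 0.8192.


RA = 76.8 · 0.8192

62.9146 %


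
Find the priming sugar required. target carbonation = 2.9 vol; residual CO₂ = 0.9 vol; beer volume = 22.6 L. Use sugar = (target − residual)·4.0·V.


sugar = (2.9 − 0.9)·4.0·22.6

180.8000 g


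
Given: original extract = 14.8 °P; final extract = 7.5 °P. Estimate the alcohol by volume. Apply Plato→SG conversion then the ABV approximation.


SG = 259/(259 − P);  ABV = (OG − FG)·131.25
OG = 259/(259 − 14.8) = 1.0606
FG = 259/(259 − 7.5) = 1.0298
ABV = (1.0606 − 1.0298)·131.25

4.0405 % ABV


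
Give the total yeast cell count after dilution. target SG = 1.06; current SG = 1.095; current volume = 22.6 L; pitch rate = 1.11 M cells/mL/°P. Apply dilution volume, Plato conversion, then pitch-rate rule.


V_w = V·((SG_c−1)/(SG_t−1)−1);  °P = 259 − 259/SG_t;  cells = rate·(V+V_w)·°P
V_w = 22.6·((1.095−1)/(1.06−1)−1) = 13.1833
V_final = 22.6 + 13.1833 = 35.7833
°P = 259 − 259/1.06 = 14.6604
cells = 1.11·35.7833·14.6604

582.3029 billion cells


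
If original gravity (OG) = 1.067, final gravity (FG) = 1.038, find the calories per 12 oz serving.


ABW = (OG−FG)·131.25·0.79/FG;  °P = 259 − 259/SG (for OG→OE and FG→AE);  RE = 0.1808·OE + 0.8192·AE;  Cal = (6.9·ABW + 4·(RE−0.1))·FG·3.55
ABW = (1.067 − 1.038)·131.25·0.79/1.038 = 2.8969
OE = 259 − 259/1.067 = 16.2634 °P
AE = 259 − 259/1.038 = 9.4817 °P
RE = 0.1808·16.2634 + 0.8192·9.4817 = 10.7078 °P
Cal = (6.9·2.8969 + 4·(10.7078−0.1))·1.038·3.55

230.0100 kcal


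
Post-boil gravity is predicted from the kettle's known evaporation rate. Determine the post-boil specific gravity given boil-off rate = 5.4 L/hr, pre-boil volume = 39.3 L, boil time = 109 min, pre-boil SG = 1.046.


V_post = V_pre − rate·(t/60);  SG_post = 1 + (SG_pre−1)·V_pre/V_post
V_post = 39.3 − 5.4·(109/60) = 29.4900
SG_post = 1 + (1.046 − 1)·39.3/29.4900

1.0613


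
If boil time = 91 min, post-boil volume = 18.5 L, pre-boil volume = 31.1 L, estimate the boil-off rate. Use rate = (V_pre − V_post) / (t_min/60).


rate = (31.1 − 18.5) / (91/60)

8.3077 L/hr


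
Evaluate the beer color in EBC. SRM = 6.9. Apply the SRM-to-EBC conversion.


EBC = SRM · 1.97
EBC = 6.9 · 1.97

13.5930 EBC


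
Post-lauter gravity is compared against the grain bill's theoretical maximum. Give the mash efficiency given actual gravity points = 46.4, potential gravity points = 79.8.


efficiency = actual / potential × 100
efficiency = 46.4 / 79.8 × 100

58.1454 %


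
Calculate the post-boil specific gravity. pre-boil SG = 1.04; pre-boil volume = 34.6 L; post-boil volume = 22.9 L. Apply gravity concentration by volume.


SG_post = 1 + (SG_pre − 1)·V_pre/V_post
pts_pre = (1.04 − 1)·1000 = 40.0000
pts_post = 40.0000·34.6/22.9 = 60.4367
SG_post = 1 + 60.4367/1000

1.0604


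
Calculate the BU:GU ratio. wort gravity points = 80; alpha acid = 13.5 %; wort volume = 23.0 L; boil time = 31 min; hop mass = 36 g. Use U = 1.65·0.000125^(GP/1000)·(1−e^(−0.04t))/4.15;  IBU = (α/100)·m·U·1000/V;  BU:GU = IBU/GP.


U = 1.65·0.000125^(80/1000)·(1−e^(−0.04·31))/4.15 = 0.1377
IBU = (13.5/100)·36·0.1377·1000/23.0 = 29.0892
BU:GU = 29.0892/80

0.3636


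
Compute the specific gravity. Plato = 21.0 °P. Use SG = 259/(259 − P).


SG = 259/(259 − 21.0)

1.0882


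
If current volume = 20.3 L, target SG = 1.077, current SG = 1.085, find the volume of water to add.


V_water = V·((SG_curr − 1)/(SG_target − 1) − 1)
V_water = 20.3·((1.085 − 1)/(1.077 − 1) − 1)

2.1091 L


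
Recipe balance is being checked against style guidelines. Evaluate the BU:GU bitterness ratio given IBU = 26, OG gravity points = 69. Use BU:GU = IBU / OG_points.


BU:GU = 26 / 69

0.3768


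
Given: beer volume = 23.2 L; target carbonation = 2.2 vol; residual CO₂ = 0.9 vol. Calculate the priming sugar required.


sugar = (target − residual)·4.0·V
sugar = (2.2 − 0.9)·4.0·23.2

120.6400 g


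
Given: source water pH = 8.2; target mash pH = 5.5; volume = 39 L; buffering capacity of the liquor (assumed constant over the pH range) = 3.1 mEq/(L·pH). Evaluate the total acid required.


acid = buffering capacity · (pH_source − pH_target) · V
acid = 3.1 · (8.2 − 5.5) · 39

326.4300 mEq


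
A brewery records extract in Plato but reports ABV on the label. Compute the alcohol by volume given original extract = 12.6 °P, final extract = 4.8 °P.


SG = 259/(259 − P);  ABV = (OG − FG)·131.25
OG = 259/(259 − 12.6) = 1.0511
FG = 259/(259 − 4.8) = 1.0189
ABV = (1.0511 − 1.0189)·131.25

4.2333 % ABV


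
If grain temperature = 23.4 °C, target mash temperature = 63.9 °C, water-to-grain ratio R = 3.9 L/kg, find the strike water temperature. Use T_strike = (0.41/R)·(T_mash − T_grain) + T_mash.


T_strike = (0.41/3.9)·(63.9 − 23.4) + 63.9

68.1577 °C


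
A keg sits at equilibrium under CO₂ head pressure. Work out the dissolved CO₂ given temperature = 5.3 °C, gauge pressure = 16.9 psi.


vols = (P + 14.695)·(0.01821 + 0.09011·e^(−0.04·T))
vols = (16.9 + 14.695)·(0.01821 + 0.09011·e^(−0.04·5.3))

2.8785 volumes


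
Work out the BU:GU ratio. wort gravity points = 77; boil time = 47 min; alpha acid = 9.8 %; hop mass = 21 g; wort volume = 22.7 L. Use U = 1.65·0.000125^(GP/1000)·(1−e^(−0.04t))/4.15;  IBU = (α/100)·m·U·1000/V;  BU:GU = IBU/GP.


U = 1.65·0.000125^(77/1000)·(1−e^(−0.04·47))/4.15 = 0.1687
IBU = (9.8/100)·21·0.1687·1000/22.7 = 15.2901
BU:GU = 15.2901/77

0.1986


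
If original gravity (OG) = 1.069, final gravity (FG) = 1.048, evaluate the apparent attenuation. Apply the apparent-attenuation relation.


AA = (OG − FG)/(OG − 1) · 100
AA = (1.069 − 1.048)/(1.069 − 1) · 100

30.4348 %


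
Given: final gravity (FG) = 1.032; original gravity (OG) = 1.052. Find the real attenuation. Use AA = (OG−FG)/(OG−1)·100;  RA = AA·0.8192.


AA = (1.052 − 1.032)/(1.052 − 1)·100 = 38.4615
RA = 38.4615·0.8192

31.5077 %


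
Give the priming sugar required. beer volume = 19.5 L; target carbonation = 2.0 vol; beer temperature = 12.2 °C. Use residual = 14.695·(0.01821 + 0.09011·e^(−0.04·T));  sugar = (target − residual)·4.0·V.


residual = 14.695·(0.01821 + 0.09011·e^(−0.04·12.2)) = 1.0804
sugar = (2.0 − 1.0804)·4.0·19.5

71.7257 g


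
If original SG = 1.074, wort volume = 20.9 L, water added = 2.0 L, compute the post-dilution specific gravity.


SG_new = 1 + (SG_old − 1)·V_old/(V_old + V_water)
pts = (1.074 − 1)·1000·20.9/(20.9 + 2.0) = 67.5371
SG_new = 1 + 67.5371/1000

1.0675


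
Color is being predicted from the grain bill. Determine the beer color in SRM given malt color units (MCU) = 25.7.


SRM = 1.4922 · MCU^0.6859
SRM = 1.4922 · 25.7^0.6859

13.8325 SRM


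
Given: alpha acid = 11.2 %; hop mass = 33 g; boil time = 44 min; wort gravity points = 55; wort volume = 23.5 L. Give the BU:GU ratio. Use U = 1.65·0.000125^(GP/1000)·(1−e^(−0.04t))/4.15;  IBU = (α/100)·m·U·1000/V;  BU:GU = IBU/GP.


U = 1.65·0.000125^(55/1000)·(1−e^(−0.04·44))/4.15 = 0.2008
IBU = (11.2/100)·33·0.2008·1000/23.5 = 31.5818
BU:GU = 31.5818/55

0.5742


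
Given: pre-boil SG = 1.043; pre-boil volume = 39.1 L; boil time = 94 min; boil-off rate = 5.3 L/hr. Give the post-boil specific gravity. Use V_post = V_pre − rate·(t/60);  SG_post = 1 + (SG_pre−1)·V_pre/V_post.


V_post = 39.1 − 5.3·(94/60) = 30.7967
SG_post = 1 + (1.043 − 1)·39.1/30.7967

1.0546


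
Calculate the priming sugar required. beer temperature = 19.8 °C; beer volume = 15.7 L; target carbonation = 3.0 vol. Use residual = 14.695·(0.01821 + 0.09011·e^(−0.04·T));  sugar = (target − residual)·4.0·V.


residual = 14.695·(0.01821 + 0.09011·e^(−0.04·19.8)) = 0.8674
sugar = (3.0 − 0.8674)·4.0·15.7

133.9297 g


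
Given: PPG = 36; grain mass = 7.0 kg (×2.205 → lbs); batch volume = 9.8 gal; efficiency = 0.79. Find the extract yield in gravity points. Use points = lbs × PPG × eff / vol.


lbs = 7.0 × 2.205 = 15.4350
points = 15.4350 × 36 × 0.79 / 9.8

44.7930 points


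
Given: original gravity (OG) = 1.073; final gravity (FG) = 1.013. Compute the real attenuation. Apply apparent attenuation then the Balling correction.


AA = (OG−FG)/(OG−1)·100;  RA = AA·0.8192
AA = (1.073 − 1.013)/(1.073 − 1)·100 = 82.1918
RA = 82.1918·0.8192

67.3315 %


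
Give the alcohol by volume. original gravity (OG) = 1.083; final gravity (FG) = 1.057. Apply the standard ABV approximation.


ABV = (OG − FG) · 131.25
ABV = (1.083 − 1.057) · 131.25

3.4125 % ABV


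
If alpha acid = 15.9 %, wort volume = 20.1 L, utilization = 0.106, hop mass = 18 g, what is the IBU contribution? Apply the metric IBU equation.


IBU = (α/100)·mass·U·1000 / V
IBU = (15.9/100)·18·0.106·1000 / 20.1

15.0931 IBU


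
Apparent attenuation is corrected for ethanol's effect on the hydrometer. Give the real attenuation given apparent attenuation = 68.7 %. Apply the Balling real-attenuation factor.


RA = AA · 0.8192
RA = 68.7 · 0.8192

56.2790 %


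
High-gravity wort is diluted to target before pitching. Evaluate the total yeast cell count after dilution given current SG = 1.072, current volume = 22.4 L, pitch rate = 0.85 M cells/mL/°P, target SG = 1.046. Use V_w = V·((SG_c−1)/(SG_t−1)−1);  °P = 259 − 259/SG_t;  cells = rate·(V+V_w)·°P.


V_w = 22.4·((1.072−1)/(1.046−1)−1) = 12.6609
V_final = 22.4 + 12.6609 = 35.0609
°P = 259 − 259/1.046 = 11.3901
cells = 0.85·35.0609·11.3901

339.4435 billion cells


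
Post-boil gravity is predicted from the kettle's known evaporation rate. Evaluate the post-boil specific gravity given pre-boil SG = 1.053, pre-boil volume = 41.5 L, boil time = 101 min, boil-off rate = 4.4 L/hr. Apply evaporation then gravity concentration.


V_post = V_pre − rate·(t/60);  SG_post = 1 + (SG_pre−1)·V_pre/V_post
V_post = 41.5 − 4.4·(101/60) = 34.0933
SG_post = 1 + (1.053 − 1)·41.5/34.0933

1.0645


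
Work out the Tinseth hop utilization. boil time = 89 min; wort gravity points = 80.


U = 1.65·0.000125^(GP/1000) · (1 − e^(−0.04·t))/4.15
bigness = 1.65·0.000125^(80/1000) = 0.8040
boil_factor = (1 − e^(−0.04·89))/4.15 = 0.2341
U = 0.8040 · 0.2341

0.1882


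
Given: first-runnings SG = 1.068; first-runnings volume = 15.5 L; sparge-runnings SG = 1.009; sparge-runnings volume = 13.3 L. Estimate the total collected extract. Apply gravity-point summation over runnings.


total = Σ (SG_i − 1)·1000·V_i
first = (1.068 − 1)·1000·15.5 = 1054.0000
sparge = (1.009 − 1)·1000·13.3 = 119.7000
total = 1054.0000 + 119.7000

1173.7000 gravity·L


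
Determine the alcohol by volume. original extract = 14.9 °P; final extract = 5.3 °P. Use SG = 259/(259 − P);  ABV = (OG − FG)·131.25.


OG = 259/(259 − 14.9) = 1.0610
FG = 259/(259 − 5.3) = 1.0209
ABV = (1.0610 − 1.0209)·131.25

5.2697 % ABV


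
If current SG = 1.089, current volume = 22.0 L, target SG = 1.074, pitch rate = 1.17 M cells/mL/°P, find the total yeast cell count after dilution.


V_w = V·((SG_c−1)/(SG_t−1)−1);  °P = 259 − 259/SG_t;  cells = rate·(V+V_w)·°P
V_w = 22.0·((1.089−1)/(1.074−1)−1) = 4.4595
V_final = 22.0 + 4.4595 = 26.4595
°P = 259 − 259/1.074 = 17.8454
cells = 1.17·26.4595·17.8454

552.4513 billion cells


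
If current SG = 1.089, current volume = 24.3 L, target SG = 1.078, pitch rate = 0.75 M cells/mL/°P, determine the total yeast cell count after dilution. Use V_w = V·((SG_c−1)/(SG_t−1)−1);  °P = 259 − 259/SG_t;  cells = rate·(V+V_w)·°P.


V_w = 24.3·((1.089−1)/(1.078−1)−1) = 3.4269
V_final = 24.3 + 3.4269 = 27.7269
°P = 259 − 259/1.078 = 18.7403
cells = 0.75·27.7269·18.7403

389.7073 billion cells


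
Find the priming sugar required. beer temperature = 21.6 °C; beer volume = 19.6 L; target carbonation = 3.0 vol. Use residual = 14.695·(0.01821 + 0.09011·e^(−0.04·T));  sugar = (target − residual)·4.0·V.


residual = 14.695·(0.01821 + 0.09011·e^(−0.04·21.6)) = 0.8257
sugar = (3.0 − 0.8257)·4.0·19.6

170.4654 g


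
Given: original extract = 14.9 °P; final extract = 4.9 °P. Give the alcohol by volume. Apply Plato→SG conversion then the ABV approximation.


SG = 259/(259 − P);  ABV = (OG − FG)·131.25
OG = 259/(259 − 14.9) = 1.0610
FG = 259/(259 − 4.9) = 1.0193
ABV = (1.0610 − 1.0193)·131.25

5.4806 % ABV


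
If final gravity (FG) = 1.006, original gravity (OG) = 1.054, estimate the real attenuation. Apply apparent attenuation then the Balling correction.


AA = (OG−FG)/(OG−1)·100;  RA = AA·0.8192
AA = (1.054 − 1.006)/(1.054 − 1)·100 = 88.8889
RA = 88.8889·0.8192

72.8178 %


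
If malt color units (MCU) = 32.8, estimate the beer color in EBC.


SRM = 1.4922·MCU^0.6859;  EBC = SRM·1.97
SRM = 1.4922·32.8^0.6859 = 16.3518
EBC = 16.3518·1.97

32.2130 EBC


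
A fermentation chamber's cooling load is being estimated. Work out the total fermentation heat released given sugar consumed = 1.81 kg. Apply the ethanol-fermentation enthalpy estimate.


Q = m_sugar · 590 kJ/kg
Q = 1.81 · 590

1067.9000 kJ


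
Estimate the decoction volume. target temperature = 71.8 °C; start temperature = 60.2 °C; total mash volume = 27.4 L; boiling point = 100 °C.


V_dec = V_total·(T_target − T_start)/(T_boil − T_start)
V_dec = 27.4·(71.8 − 60.2)/(100 − 60.2)

7.9859 L


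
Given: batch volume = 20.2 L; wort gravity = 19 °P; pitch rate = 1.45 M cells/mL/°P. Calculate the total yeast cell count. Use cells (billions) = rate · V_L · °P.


cells = 1.45 · 20.2 · 19

556.5100 billion cells


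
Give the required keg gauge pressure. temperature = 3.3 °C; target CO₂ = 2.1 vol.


psi = vols/(0.01821 + 0.09011·e^(−0.04·T)) − 14.695
psi = 2.1/(0.01821 + 0.09011·e^(−0.04·3.3)) − 14.695

6.9150 psi


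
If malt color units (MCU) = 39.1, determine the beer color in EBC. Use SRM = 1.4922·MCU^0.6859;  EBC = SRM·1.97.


SRM = 1.4922·39.1^0.6859 = 18.4460
EBC = 18.4460·1.97

36.3385 EBC


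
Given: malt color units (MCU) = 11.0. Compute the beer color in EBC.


SRM = 1.4922·MCU^0.6859;  EBC = SRM·1.97
SRM = 1.4922·11.0^0.6859 = 7.7289
EBC = 7.7289·1.97

15.2260 EBC


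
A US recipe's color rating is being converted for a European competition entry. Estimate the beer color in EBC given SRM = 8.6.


EBC = SRM · 1.97
EBC = 8.6 · 1.97

16.9420 EBC


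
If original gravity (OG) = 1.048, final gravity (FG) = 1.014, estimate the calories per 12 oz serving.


ABW = (OG−FG)·131.25·0.79/FG;  °P = 259 − 259/SG (for OG→OE and FG→AE);  RE = 0.1808·OE + 0.8192·AE;  Cal = (6.9·ABW + 4·(RE−0.1))·FG·3.55
ABW = (1.048 − 1.014)·131.25·0.79/1.014 = 3.4767
OE = 259 − 259/1.048 = 11.8626 °P
AE = 259 − 259/1.014 = 3.5759 °P
RE = 0.1808·11.8626 + 0.8192·3.5759 = 5.0742 °P
Cal = (6.9·3.4767 + 4·(5.0742−0.1))·1.014·3.55

157.9761 kcal


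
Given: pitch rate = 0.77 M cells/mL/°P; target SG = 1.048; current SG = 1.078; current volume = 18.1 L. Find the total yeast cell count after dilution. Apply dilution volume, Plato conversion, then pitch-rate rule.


V_w = V·((SG_c−1)/(SG_t−1)−1);  °P = 259 − 259/SG_t;  cells = rate·(V+V_w)·°P
V_w = 18.1·((1.078−1)/(1.048−1)−1) = 11.3125
V_final = 18.1 + 11.3125 = 29.4125
°P = 259 − 259/1.048 = 11.8626
cells = 0.77·29.4125·11.8626

268.6596 billion cells


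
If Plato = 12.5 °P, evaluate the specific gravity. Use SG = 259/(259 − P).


SG = 259/(259 − 12.5)

1.0507


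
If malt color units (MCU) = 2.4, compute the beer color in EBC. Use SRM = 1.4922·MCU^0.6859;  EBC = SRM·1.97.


SRM = 1.4922·2.4^0.6859 = 2.7203
EBC = 2.7203·1.97

5.3590 EBC


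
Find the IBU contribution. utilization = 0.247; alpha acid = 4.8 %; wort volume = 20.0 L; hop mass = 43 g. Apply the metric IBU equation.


IBU = (α/100)·mass·U·1000 / V
IBU = (4.8/100)·43·0.247·1000 / 20.0

25.4904 IBU


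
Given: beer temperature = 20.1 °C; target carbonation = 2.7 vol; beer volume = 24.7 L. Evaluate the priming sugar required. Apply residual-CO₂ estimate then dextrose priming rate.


residual = 14.695·(0.01821 + 0.09011·e^(−0.04·T));  sugar = (target − residual)·4.0·V
residual = 14.695·(0.01821 + 0.09011·e^(−0.04·20.1)) = 0.8602
sugar = (2.7 − 0.8602)·4.0·24.7

181.7715 g


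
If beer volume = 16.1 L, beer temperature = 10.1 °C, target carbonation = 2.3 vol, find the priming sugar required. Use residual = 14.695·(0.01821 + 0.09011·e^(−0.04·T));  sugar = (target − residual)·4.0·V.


residual = 14.695·(0.01821 + 0.09011·e^(−0.04·10.1)) = 1.1517
sugar = (2.3 − 1.1517)·4.0·16.1

73.9526 g


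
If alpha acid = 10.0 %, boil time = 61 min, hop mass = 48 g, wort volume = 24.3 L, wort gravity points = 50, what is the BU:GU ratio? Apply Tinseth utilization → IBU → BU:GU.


U = 1.65·0.000125^(GP/1000)·(1−e^(−0.04t))/4.15;  IBU = (α/100)·m·U·1000/V;  BU:GU = IBU/GP
U = 1.65·0.000125^(50/1000)·(1−e^(−0.04·61))/4.15 = 0.2316
IBU = (10.0/100)·48·0.2316·1000/24.3 = 45.7415
BU:GU = 45.7415/50

0.9148


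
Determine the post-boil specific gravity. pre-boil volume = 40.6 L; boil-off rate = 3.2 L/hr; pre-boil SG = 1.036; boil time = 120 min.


V_post = V_pre − rate·(t/60);  SG_post = 1 + (SG_pre−1)·V_pre/V_post
V_post = 40.6 − 3.2·(120/60) = 34.2000
SG_post = 1 + (1.036 − 1)·40.6/34.2000

1.0427


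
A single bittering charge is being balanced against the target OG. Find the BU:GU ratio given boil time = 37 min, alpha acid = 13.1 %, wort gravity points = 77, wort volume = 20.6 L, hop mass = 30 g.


U = 1.65·0.000125^(GP/1000)·(1−e^(−0.04t))/4.15;  IBU = (α/100)·m·U·1000/V;  BU:GU = IBU/GP
U = 1.65·0.000125^(77/1000)·(1−e^(−0.04·37))/4.15 = 0.1537
IBU = (13.1/100)·30·0.1537·1000/20.6 = 29.3254
BU:GU = 29.3254/77

0.3808


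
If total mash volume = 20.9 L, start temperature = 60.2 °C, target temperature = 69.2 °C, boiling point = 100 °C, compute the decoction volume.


V_dec = V_total·(T_target − T_start)/(T_boil − T_start)
V_dec = 20.9·(69.2 − 60.2)/(100 − 60.2)

4.7261 L


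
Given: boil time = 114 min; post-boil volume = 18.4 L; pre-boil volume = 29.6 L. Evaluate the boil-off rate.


rate = (V_pre − V_post) / (t_min/60)
rate = (29.6 − 18.4) / (114/60)

5.8947 L/hr


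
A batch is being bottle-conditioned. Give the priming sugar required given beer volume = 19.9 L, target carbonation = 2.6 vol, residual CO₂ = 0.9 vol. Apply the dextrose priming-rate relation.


sugar = (target − residual)·4.0·V
sugar = (2.6 − 0.9)·4.0·19.9

135.3200 g


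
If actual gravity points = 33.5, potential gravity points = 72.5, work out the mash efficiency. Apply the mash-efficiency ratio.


efficiency = actual / potential × 100
efficiency = 33.5 / 72.5 × 100

46.2069 %


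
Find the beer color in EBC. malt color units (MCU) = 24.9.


SRM = 1.4922·MCU^0.6859;  EBC = SRM·1.97
SRM = 1.4922·24.9^0.6859 = 13.5357
EBC = 13.5357·1.97

26.6653 EBC


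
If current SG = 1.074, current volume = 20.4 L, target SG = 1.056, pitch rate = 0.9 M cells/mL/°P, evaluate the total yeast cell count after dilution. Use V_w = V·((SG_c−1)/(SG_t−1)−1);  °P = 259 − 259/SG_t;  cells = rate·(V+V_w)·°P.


V_w = 20.4·((1.074−1)/(1.056−1)−1) = 6.5571
V_final = 20.4 + 6.5571 = 26.9571
°P = 259 − 259/1.056 = 13.7348
cells = 0.9·26.9571·13.7348

333.2270 billion cells


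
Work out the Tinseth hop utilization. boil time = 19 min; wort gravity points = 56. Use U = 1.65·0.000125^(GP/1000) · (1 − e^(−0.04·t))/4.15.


bigness = 1.65·0.000125^(56/1000) = 0.9975
boil_factor = (1 − e^(−0.04·19))/4.15 = 0.1283
U = 0.9975 · 0.1283

0.1280


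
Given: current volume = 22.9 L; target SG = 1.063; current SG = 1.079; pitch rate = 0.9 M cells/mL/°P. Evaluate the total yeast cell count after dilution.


V_w = V·((SG_c−1)/(SG_t−1)−1);  °P = 259 − 259/SG_t;  cells = rate·(V+V_w)·°P
V_w = 22.9·((1.079−1)/(1.063−1)−1) = 5.8159
V_final = 22.9 + 5.8159 = 28.7159
°P = 259 − 259/1.063 = 15.3500
cells = 0.9·28.7159·15.3500

396.7086 billion cells


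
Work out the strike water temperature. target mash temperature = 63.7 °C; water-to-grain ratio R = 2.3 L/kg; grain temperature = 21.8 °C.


T_strike = (0.41/R)·(T_mash − T_grain) + T_mash
T_strike = (0.41/2.3)·(63.7 − 21.8) + 63.7

71.1691 °C


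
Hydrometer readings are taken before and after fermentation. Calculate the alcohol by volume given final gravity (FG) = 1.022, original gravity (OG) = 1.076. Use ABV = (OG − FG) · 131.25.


ABV = (1.076 − 1.022) · 131.25

7.0875 % ABV


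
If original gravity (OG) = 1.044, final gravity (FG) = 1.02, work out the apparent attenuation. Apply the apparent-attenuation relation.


AA = (OG − FG)/(OG − 1) · 100
AA = (1.044 − 1.02)/(1.044 − 1) · 100

54.5455 %


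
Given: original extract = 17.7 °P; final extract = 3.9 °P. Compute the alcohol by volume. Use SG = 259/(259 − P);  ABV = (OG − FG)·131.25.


OG = 259/(259 − 17.7) = 1.0734
FG = 259/(259 − 3.9) = 1.0153
ABV = (1.0734 − 1.0153)·131.25

7.6210 % ABV


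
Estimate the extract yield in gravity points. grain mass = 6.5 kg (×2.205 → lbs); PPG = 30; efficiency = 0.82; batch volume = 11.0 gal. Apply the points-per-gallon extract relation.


points = lbs × PPG × eff / vol
lbs = 6.5 × 2.205 = 14.3325
points = 14.3325 × 30 × 0.82 / 11.0

32.0527 points


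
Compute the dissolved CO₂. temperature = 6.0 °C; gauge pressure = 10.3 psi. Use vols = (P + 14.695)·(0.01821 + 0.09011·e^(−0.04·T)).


vols = (10.3 + 14.695)·(0.01821 + 0.09011·e^(−0.04·6.0))

2.2269 volumes


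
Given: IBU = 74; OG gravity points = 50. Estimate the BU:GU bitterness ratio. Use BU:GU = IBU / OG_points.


BU:GU = 74 / 50

1.4800


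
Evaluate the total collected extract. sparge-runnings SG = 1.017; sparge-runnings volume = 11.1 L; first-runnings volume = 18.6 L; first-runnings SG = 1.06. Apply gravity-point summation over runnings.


total = Σ (SG_i − 1)·1000·V_i
first = (1.06 − 1)·1000·18.6 = 1116.0000
sparge = (1.017 − 1)·1000·11.1 = 188.7000
total = 1116.0000 + 188.7000

1304.7000 gravity·L


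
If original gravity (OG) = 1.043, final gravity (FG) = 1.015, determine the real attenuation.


AA = (OG−FG)/(OG−1)·100;  RA = AA·0.8192
AA = (1.043 − 1.015)/(1.043 − 1)·100 = 65.1163
RA = 65.1163·0.8192

53.3433 %


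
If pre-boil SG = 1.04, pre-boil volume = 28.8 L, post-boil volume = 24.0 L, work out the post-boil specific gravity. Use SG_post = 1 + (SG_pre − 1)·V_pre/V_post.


pts_pre = (1.04 − 1)·1000 = 40.0000
pts_post = 40.0000·28.8/24.0 = 48.0000
SG_post = 1 + 48.0000/1000

1.0480


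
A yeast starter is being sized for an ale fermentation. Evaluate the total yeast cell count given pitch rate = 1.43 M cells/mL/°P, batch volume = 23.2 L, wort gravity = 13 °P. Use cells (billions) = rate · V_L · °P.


cells = 1.43 · 23.2 · 13

431.2880 billion cells


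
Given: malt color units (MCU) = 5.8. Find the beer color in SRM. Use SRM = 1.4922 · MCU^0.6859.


SRM = 1.4922 · 5.8^0.6859

4.9827 SRM


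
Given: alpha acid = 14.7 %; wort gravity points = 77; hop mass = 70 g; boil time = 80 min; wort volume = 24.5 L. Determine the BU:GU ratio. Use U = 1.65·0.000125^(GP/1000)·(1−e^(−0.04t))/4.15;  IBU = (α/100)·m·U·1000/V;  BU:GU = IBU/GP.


U = 1.65·0.000125^(77/1000)·(1−e^(−0.04·80))/4.15 = 0.1909
IBU = (14.7/100)·70·0.1909·1000/24.5 = 80.1814
BU:GU = 80.1814/77

1.0413


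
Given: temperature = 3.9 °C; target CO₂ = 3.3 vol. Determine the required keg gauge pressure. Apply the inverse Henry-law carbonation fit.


psi = vols/(0.01821 + 0.09011·e^(−0.04·T)) − 14.695
psi = 3.3/(0.01821 + 0.09011·e^(−0.04·3.9)) − 14.695

19.9309 psi


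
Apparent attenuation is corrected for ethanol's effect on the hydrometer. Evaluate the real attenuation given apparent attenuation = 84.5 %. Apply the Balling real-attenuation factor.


RA = AA · 0.8192
RA = 84.5 · 0.8192

69.2224 %


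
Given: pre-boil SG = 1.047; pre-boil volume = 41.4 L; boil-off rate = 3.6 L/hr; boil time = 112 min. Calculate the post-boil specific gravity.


V_post = V_pre − rate·(t/60);  SG_post = 1 + (SG_pre−1)·V_pre/V_post
V_post = 41.4 − 3.6·(112/60) = 34.6800
SG_post = 1 + (1.047 − 1)·41.4/34.6800

1.0561


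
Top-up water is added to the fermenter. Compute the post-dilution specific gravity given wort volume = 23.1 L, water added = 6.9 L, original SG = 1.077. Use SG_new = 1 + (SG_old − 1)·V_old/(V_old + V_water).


pts = (1.077 − 1)·1000·23.1/(23.1 + 6.9) = 59.2900
SG_new = 1 + 59.2900/1000

1.0593


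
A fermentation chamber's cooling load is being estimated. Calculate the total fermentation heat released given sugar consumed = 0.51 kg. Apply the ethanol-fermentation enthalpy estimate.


Q = m_sugar · 590 kJ/kg
Q = 0.51 · 590

300.9000 kJ


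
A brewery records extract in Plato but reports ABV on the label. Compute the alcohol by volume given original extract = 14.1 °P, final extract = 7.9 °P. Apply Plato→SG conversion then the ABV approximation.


SG = 259/(259 − P);  ABV = (OG − FG)·131.25
OG = 259/(259 − 14.1) = 1.0576
FG = 259/(259 − 7.9) = 1.0315
ABV = (1.0576 − 1.0315)·131.25

3.4273 % ABV


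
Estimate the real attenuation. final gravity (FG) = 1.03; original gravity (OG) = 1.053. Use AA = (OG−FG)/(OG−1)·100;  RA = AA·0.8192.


AA = (1.053 − 1.03)/(1.053 − 1)·100 = 43.3962
RA = 43.3962·0.8192

35.5502 %


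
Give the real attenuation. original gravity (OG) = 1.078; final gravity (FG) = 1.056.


AA = (OG−FG)/(OG−1)·100;  RA = AA·0.8192
AA = (1.078 − 1.056)/(1.078 − 1)·100 = 28.2051
RA = 28.2051·0.8192

23.1056 %


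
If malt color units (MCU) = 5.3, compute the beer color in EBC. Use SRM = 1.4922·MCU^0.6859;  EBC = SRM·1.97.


SRM = 1.4922·5.3^0.6859 = 4.6839
EBC = 4.6839·1.97

9.2273 EBC


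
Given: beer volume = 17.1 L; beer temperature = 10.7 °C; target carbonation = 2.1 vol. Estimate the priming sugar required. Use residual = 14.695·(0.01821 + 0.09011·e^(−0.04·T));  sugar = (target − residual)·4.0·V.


residual = 14.695·(0.01821 + 0.09011·e^(−0.04·10.7)) = 1.1307
sugar = (2.1 − 1.1307)·4.0·17.1

66.2999 g


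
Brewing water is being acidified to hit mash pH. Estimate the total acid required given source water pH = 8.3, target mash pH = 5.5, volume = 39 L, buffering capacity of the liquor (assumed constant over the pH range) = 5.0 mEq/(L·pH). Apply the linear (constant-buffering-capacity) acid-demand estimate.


acid = buffering capacity · (pH_source − pH_target) · V
acid = 5.0 · (8.3 − 5.5) · 39

546.0000 mEq


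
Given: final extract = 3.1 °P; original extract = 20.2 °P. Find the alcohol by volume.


SG = 259/(259 − P);  ABV = (OG − FG)·131.25
OG = 259/(259 − 20.2) = 1.0846
FG = 259/(259 − 3.1) = 1.0121
ABV = (1.0846 − 1.0121)·131.25

9.5124 % ABV
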